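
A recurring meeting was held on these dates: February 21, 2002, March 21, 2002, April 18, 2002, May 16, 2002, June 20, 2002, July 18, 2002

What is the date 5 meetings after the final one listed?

These are Thursdays at 28- or 35-day spacing (28, 28, 28, 35, 28).
The pattern: 3rd Thursday of the month.
August 2002 — 3rd Thursday is August 15, 2002.
September 2002 — 3rd Thursday is September 19, 2002.
3rd Thursday of October 2002: October 17, 2002.
November 2002 — 3rd Thursday is November 21, 2002.
December 2002 — 3rd Thursday is December 19, 2002.

December 19, 2002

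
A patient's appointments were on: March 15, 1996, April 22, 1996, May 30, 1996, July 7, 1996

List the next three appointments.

Gaps between consecutive events: 38, 38, 38 days — a constant 38-day interval.
July 7, 1996 + 38 days = August 14, 1996.
August 14, 1996 + 38 days = September 21, 1996.
September 21, 1996 + 38 days = October 29, 1996.

August 14, 1996; September 21, 1996; October 29, 1996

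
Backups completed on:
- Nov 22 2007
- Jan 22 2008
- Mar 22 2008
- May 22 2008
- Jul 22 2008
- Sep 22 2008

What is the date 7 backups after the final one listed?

Nov 22 2009

Each date is the 22nd; the gaps (61, 60, 61, 61, 62) track the month lengths.
The rule is the 22nd of every 2 months.
Next: November 2008 → Nov 22 2008.
Next: January 2009 → Jan 22 2009.
Next: March 2009 → Mar 22 2009.
Next: May 2009 → May 22 2009.
July 2009: Jul 22 2009.
Next: September 2009 → Sep 22 2009.
November 2009: Nov 22 2009.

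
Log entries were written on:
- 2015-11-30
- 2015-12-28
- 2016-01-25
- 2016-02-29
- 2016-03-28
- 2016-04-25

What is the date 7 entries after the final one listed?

All Mondays; the gaps (28, 28, 35, 28, 28) vary with month length.
This is the last Monday of each month.
Last Monday of May 2016: 2016-05-30.
June 2016 ends with Monday 2016-06-27.
July 2016 ends with Monday 2016-07-25.
Last Monday of August 2016: 2016-08-29.
September 2016 ends with Monday 2016-09-26.
Last Monday of October 2016: 2016-10-31.
Last Monday of November 2016: 2016-11-28.

2016-11-28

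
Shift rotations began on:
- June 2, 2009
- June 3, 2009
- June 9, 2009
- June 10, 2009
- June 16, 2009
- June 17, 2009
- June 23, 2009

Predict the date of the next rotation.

Every event lands on a Tuesday or Wednesday (gaps cycle 1, 6, 1, 6, 1, 6).
So the schedule is: every Tuesday and Wednesday.
Next Wednesday: June 24, 2009.

June 24, 2009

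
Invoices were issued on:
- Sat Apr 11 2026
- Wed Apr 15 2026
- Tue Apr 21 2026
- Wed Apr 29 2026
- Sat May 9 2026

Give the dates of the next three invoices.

Thu May 21 2026, Thu Jun 4 2026, Sat Jun 20 2026

Intervals are 4, 6, 8, 10 days — an arithmetic progression with common difference 2.
Next gap: 12 days. Sat May 9 2026 + 12 days = Thu May 21 2026.
Next gap: 14 days. Thu May 21 2026 + 14 days = Thu Jun 4 2026.
Next gap: 16 days. Thu Jun 4 2026 + 16 days = Sat Jun 20 2026.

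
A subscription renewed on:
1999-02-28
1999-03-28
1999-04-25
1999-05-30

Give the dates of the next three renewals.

These are Sundays with 28, 28, 35-day gaps.
Each is the final Sunday of its month — 1999-05-30 is past the 28th, so '4th Sunday' doesn't fit.
Last Sunday of June 1999: 1999-06-27.
Last Sunday of July 1999: 1999-07-25.
Last Sunday of August 1999: 1999-08-29.

1999-06-27, 1999-07-25, 1999-08-29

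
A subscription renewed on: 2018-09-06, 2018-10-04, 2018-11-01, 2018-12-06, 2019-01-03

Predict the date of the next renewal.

2019-02-07

Gaps: 28, 28, 35, 28 days — a mix of 28 and 35. Every date is a Thursday.
Each is the 1st Thursday of its month.
February 2019 — 1st Thursday is 2019-02-07.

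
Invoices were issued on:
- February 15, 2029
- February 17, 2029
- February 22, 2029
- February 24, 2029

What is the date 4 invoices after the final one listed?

Gaps: 2, 5, 2 days — not constant, but cyclic with period 2.
The events fall on every Thursday and Saturday.
The following Thursday is March 1, 2029.
Next Saturday: March 3, 2029.
Next Thursday: March 8, 2029.
Next Saturday: March 10, 2029.

March 10, 2029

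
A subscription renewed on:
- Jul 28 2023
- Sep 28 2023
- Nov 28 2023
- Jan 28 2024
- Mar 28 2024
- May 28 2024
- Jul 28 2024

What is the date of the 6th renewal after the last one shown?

Gaps: 62, 61, 61, 60, 61, 61 days — not constant. Every event is on the 28th of the month.
Pattern: the 28th of every 2 months.
September 2024: Sep 28 2024.
Next: November 2024 → Nov 28 2024.
Next: January 2025 → Jan 28 2025.
Next: March 2025 → Mar 28 2025.
Next: May 2025 → May 28 2025.
Next: July 2025 → Jul 28 2025.

Jul 28 2025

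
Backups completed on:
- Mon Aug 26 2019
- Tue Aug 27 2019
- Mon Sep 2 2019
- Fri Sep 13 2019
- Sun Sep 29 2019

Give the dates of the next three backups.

Sun Oct 20 2019, Fri Nov 15 2019, Mon Dec 16 2019

Intervals are 1, 6, 11, 16 days — an arithmetic progression with common difference 5.
Next gap: 21 days. Sun Sep 29 2019 + 21 days = Sun Oct 20 2019.
Next gap: 26 days. Sun Oct 20 2019 + 26 days = Fri Nov 15 2019.
Next gap: 31 days. Fri Nov 15 2019 + 31 days = Mon Dec 16 2019.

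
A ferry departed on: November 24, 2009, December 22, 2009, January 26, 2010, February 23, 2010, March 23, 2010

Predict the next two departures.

These are Tuesdays at 28- or 35-day spacing (28, 35, 28, 28).
The pattern: 4th Tuesday of the month.
4th Tuesday of April 2010: April 27, 2010.
4th Tuesday of May 2010: May 25, 2010.

April 27, 2010; May 25, 2010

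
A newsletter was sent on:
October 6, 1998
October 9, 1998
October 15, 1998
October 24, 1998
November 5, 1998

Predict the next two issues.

November 20, 1998; December 8, 1998

Intervals are 3, 6, 9, 12 days — an arithmetic progression with common difference 3.
Next gap: 15 days. November 5, 1998 + 15 days = November 20, 1998.
Next gap: 18 days. November 20, 1998 + 18 days = December 8, 1998.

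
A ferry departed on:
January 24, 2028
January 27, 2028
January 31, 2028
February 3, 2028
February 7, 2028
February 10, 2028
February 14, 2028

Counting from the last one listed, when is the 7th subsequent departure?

March 9, 2028

The gap pattern 3, 4, 3, 4, 3, 4 repeats every 2 events.
These are the Mondays and Thursdays of each week.
Next Thursday: February 17, 2028.
The following Monday is February 21, 2028.
Next Thursday: February 24, 2028.
Next Monday: February 28, 2028.
Next Thursday: March 2, 2028.
The following Monday is March 6, 2028.
Next Thursday: March 9, 2028.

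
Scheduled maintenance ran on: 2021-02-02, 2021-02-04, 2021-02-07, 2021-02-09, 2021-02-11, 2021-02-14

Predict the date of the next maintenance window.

Gaps: 2, 3, 2, 2, 3 days — not constant, but cyclic with period 3.
The events fall on every Tuesday, Thursday and Sunday.
Next Tuesday: 2021-02-16.

2021-02-16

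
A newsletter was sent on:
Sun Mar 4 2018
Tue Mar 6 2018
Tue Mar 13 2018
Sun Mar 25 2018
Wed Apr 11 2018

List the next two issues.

Thu May 3 2018, Wed May 30 2018

Gaps: 2, 7, 12, 17 days — each gap is 5 larger than the previous one.
Next gap: 22 days. Wed Apr 11 2018 + 22 days = Thu May 3 2018.
Next gap: 27 days. Thu May 3 2018 + 27 days = Wed May 30 2018.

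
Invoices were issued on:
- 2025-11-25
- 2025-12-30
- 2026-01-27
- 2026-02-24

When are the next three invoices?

Every date is a Tuesday; gaps 35, 28, 28 days.
Each is the last Tuesday of its month (at least one falls on the 29th or later, ruling out '4th Tuesday').
Last Tuesday of March 2026: 2026-03-31.
April 2026 ends with Tuesday 2026-04-28.
May 2026 ends with Tuesday 2026-05-26.

2026-03-31, 2026-04-28, 2026-05-26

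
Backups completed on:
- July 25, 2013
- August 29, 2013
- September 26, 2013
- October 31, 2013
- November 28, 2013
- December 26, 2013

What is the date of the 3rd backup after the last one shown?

All Thursdays; the gaps (35, 28, 35, 28, 28) vary with month length.
This is the last Thursday of each month.
January 2014 ends with Thursday January 30, 2014.
February 2014 ends with Thursday February 27, 2014.
March 2014 ends with Thursday March 27, 2014.

March 27, 2014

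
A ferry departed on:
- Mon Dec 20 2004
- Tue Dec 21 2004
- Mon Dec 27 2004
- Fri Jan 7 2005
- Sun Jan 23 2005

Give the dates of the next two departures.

Gaps: 1, 6, 11, 16 days — each gap is 5 larger than the previous one.
Next gap: 21 days. Sun Jan 23 2005 + 21 days = Sun Feb 13 2005.
Next gap: 26 days. Sun Feb 13 2005 + 26 days = Fri Mar 11 2005.

Sun Feb 13 2005, Fri Mar 11 2005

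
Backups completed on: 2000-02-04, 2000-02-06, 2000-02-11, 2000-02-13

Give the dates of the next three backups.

2000-02-18, 2000-02-20, 2000-02-25

Every event lands on a Friday or Sunday (gaps cycle 2, 5, 2).
So the schedule is: every Friday and Sunday.
The following Friday is 2000-02-18.
The following Sunday is 2000-02-20.
The following Friday is 2000-02-25.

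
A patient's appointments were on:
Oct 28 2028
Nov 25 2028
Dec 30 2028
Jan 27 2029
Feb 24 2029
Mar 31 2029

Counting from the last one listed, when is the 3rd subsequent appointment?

Jun 30 2029

Every date is a Saturday; gaps 28, 35, 28, 28, 35 days.
Each is the last Saturday of its month (at least one falls on the 29th or later, ruling out '4th Saturday').
Last Saturday of April 2029: Apr 28 2029.
Last Saturday of May 2029: May 26 2029.
Last Saturday of June 2029: Jun 30 2029.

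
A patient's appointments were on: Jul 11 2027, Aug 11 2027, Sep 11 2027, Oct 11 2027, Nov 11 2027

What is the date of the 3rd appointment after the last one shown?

Feb 11 2028

Gaps: 31, 31, 30, 31 days — not constant. Every event is on the 11th of the month.
Pattern: the 11th of each month.
Next: December 2027 → Dec 11 2027.
January 2028: Jan 11 2028.
February 2028: Feb 11 2028.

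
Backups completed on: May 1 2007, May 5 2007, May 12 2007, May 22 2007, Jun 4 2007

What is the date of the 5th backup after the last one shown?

Gaps: 4, 7, 10, 13 days — each gap is 3 larger than the previous one.
Next gap: 16 days. Jun 4 2007 + 16 days = Jun 20 2007.
Next gap: 19 days. Jun 20 2007 + 19 days = Jul 9 2007.
Next gap: 22 days. Jul 9 2007 + 22 days = Jul 31 2007.
Next gap: 25 days. Jul 31 2007 + 25 days = Aug 25 2007.
Next gap: 28 days. Aug 25 2007 + 28 days = Sep 22 2007.

Sep 22 2007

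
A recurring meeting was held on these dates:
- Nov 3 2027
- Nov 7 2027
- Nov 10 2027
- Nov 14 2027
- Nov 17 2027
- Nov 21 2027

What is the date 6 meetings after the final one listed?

Gaps: 4, 3, 4, 3, 4 days — not constant, but cyclic with period 2.
The events fall on every Wednesday and Sunday.
Next Wednesday: Nov 24 2027.
The following Sunday is Nov 28 2027.
Next Wednesday: Dec 1 2027.
Next Sunday: Dec 5 2027.
Next Wednesday: Dec 8 2027.
Next Sunday: Dec 12 2027.

Dec 12 2027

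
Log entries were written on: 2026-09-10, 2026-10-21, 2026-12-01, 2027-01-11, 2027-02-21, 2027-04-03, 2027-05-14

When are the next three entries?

Every event comes 41 days after the last (41, 41, 41, 41, 41, 41).
2027-05-14 + 41 days = 2027-06-24.
2027-06-24 + 41 days = 2027-08-04.
2027-08-04 + 41 days = 2027-09-14.

2027-06-24, 2027-08-04, 2027-09-14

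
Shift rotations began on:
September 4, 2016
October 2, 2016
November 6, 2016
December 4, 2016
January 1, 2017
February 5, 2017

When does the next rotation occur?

March 5, 2017

These are Sundays at 28- or 35-day spacing (28, 35, 28, 28, 35).
The pattern: 1st Sunday of the month.
March 2017 — 1st Sunday is March 5, 2017.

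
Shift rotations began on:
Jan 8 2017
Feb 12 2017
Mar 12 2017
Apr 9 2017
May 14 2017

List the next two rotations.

Jun 11 2017, Jul 9 2017

Gaps: 35, 28, 28, 35 days — a mix of 28 and 35. Every date is a Sunday.
Each is the 2nd Sunday of its month.
2nd Sunday of June 2017: Jun 11 2017.
2nd Sunday of July 2017: Jul 9 2017.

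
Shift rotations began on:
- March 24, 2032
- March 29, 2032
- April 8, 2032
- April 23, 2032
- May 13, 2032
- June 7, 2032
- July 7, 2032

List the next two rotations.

Gaps: 5, 10, 15, 20, 25, 30 days — each gap is 5 larger than the previous one.
Next gap: 35 days. July 7, 2032 + 35 days = August 11, 2032.
Next gap: 40 days. August 11, 2032 + 40 days = September 20, 2032.

August 11, 2032; September 20, 2032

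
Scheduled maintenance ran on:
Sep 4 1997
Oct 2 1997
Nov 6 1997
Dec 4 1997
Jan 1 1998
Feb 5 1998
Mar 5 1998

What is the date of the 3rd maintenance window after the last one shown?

Jun 4 1998

Gaps: 28, 35, 28, 28, 35, 28 days — a mix of 28 and 35. Every date is a Thursday.
Each is the 1st Thursday of its month.
1st Thursday of April 1998: Apr 2 1998.
1st Thursday of May 1998: May 7 1998.
June 1998 — 1st Thursday is Jun 4 1998.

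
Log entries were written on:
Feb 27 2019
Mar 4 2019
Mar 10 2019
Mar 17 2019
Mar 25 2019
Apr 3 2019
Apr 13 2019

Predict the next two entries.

Apr 24 2019, May 6 2019

The spacing grows by 1 each time: 5, 6, 7, 8, 9, 10 days.
Next gap: 11 days. Apr 13 2019 + 11 days = Apr 24 2019.
Next gap: 12 days. Apr 24 2019 + 12 days = May 6 2019.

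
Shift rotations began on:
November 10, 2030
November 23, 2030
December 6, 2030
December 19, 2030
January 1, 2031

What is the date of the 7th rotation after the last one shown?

April 2, 2031

Gaps between consecutive events: 13, 13, 13, 13 days — a constant 13-day interval.
January 1, 2031 + 13 days = January 14, 2031.
January 14, 2031 + 13 days = January 27, 2031.
January 27, 2031 + 13 days = February 9, 2031.
February 9, 2031 + 13 days = February 22, 2031.
February 22, 2031 + 13 days = March 7, 2031.
March 7, 2031 + 13 days = March 20, 2031.
March 20, 2031 + 13 days = April 2, 2031.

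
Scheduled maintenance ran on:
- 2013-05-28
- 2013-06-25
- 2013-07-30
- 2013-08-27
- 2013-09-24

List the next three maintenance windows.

2013-10-29, 2013-11-26, 2013-12-31

These are Tuesdays with 28, 35, 28, 28-day gaps.
Each is the final Tuesday of its month — 2013-07-30 is past the 28th, so '4th Tuesday' doesn't fit.
October 2013 ends with Tuesday 2013-10-29.
Last Tuesday of November 2013: 2013-11-26.
Last Tuesday of December 2013: 2013-12-31.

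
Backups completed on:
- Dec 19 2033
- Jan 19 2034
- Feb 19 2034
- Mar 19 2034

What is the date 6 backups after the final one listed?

Sep 19 2034

Gaps: 31, 31, 28 days — not constant. Every event is on the 19th of the month.
Pattern: the 19th of each month.
April 2034: Apr 19 2034.
May 2034: May 19 2034.
Next: June 2034 → Jun 19 2034.
Next: July 2034 → Jul 19 2034.
August 2034: Aug 19 2034.
September 2034: Sep 19 2034.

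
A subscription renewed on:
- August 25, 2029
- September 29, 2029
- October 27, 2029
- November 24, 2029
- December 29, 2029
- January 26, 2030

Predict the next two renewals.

These are Saturdays with 35, 28, 28, 35, 28-day gaps.
Each is the final Saturday of its month — September 29, 2029 is past the 28th, so '4th Saturday' doesn't fit.
February 2030 ends with Saturday February 23, 2030.
Last Saturday of March 2030: March 30, 2030.

February 23, 2030; March 30, 2030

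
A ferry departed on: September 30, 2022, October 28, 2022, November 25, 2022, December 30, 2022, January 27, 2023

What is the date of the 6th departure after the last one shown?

These are Fridays with 28, 28, 35, 28-day gaps.
Each is the final Friday of its month — September 30, 2022 is past the 28th, so '4th Friday' doesn't fit.
Last Friday of February 2023: February 24, 2023.
Last Friday of March 2023: March 31, 2023.
Last Friday of April 2023: April 28, 2023.
May 2023 ends with Friday May 26, 2023.
Last Friday of June 2023: June 30, 2023.
July 2023 ends with Friday July 28, 2023.

July 28, 2023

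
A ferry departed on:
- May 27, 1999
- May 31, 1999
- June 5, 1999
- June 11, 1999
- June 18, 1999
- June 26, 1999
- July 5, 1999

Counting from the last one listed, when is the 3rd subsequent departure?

Intervals are 4, 5, 6, 7, 8, 9 days — an arithmetic progression with common difference 1.
Next gap: 10 days. July 5, 1999 + 10 days = July 15, 1999.
Next gap: 11 days. July 15, 1999 + 11 days = July 26, 1999.
Next gap: 12 days. July 26, 1999 + 12 days = August 7, 1999.

August 7, 1999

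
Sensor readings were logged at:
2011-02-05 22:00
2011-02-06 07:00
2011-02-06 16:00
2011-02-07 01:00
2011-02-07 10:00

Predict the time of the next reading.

2011-02-07 19:00

The interval is a steady 9 hours (9, 9, 9, 9).
2011-02-07 10:00 + 9 h = 2011-02-07 19:00.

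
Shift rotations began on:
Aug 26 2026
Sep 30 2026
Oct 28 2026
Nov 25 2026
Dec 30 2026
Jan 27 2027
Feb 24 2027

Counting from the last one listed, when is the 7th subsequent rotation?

Sep 29 2027

All Wednesdays; the gaps (35, 28, 28, 35, 28, 28) vary with month length.
This is the last Wednesday of each month.
March 2027 ends with Wednesday Mar 31 2027.
Last Wednesday of April 2027: Apr 28 2027.
May 2027 ends with Wednesday May 26 2027.
Last Wednesday of June 2027: Jun 30 2027.
Last Wednesday of July 2027: Jul 28 2027.
August 2027 ends with Wednesday Aug 25 2027.
September 2027 ends with Wednesday Sep 29 2027.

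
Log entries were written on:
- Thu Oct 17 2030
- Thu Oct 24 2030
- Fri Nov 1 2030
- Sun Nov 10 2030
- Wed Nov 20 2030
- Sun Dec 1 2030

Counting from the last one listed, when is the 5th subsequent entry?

Sun Feb 9 2031

Intervals are 7, 8, 9, 10, 11 days — an arithmetic progression with common difference 1.
Next gap: 12 days. Sun Dec 1 2030 + 12 days = Fri Dec 13 2030.
Next gap: 13 days. Fri Dec 13 2030 + 13 days = Thu Dec 26 2030.
Next gap: 14 days. Thu Dec 26 2030 + 14 days = Thu Jan 9 2031.
Next gap: 15 days. Thu Jan 9 2031 + 15 days = Fri Jan 24 2031.
Next gap: 16 days. Fri Jan 24 2031 + 16 days = Sun Feb 9 2031.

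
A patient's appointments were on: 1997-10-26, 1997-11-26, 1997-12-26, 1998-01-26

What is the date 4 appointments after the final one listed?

The day-of-month is always 26 (31, 30, 31 days between events).
So this recurs on the 26th of each month.
Next: February 1998 → 1998-02-26.
March 1998: 1998-03-26.
April 1998: 1998-04-26.
Next: May 1998 → 1998-05-26.

1998-05-26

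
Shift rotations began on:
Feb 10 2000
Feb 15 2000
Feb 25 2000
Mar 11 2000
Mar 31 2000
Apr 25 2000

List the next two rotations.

Intervals are 5, 10, 15, 20, 25 days — an arithmetic progression with common difference 5.
Next gap: 30 days. Apr 25 2000 + 30 days = May 25 2000.
Next gap: 35 days. May 25 2000 + 35 days = Jun 29 2000.

May 25 2000, Jun 29 2000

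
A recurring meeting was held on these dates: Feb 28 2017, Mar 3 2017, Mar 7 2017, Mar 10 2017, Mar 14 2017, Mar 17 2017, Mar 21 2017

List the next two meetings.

Mar 24 2017, Mar 28 2017

The gap pattern 3, 4, 3, 4, 3, 4 repeats every 2 events.
These are the Tuesdays and Fridays of each week.
The following Friday is Mar 24 2017.
The following Tuesday is Mar 28 2017.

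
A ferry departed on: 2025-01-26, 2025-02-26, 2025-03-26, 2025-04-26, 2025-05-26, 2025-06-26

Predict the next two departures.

2025-07-26, 2025-08-26

Gaps: 31, 28, 31, 30, 31 days — not constant. Every event is on the 26th of the month.
Pattern: the 26th of each month.
Next: July 2025 → 2025-07-26.
August 2025: 2025-08-26.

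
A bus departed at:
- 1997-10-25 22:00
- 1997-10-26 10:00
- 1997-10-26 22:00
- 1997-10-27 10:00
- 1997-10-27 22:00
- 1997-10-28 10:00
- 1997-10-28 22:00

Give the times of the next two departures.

1997-10-29 10:00, 1997-10-29 22:00

Gaps: 12, 12, 12, 12, 12, 12 hours — each event is 12 hours after the previous one.
1997-10-28 22:00 + 12 h = 1997-10-29 10:00.
1997-10-29 10:00 + 12 h = 1997-10-29 22:00.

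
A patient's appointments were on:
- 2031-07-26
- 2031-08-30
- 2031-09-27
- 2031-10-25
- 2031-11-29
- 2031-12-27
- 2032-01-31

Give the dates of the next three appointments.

2032-02-28, 2032-03-27, 2032-04-24

Every date is a Saturday; gaps 35, 28, 28, 35, 28, 35 days.
Each is the last Saturday of its month (at least one falls on the 29th or later, ruling out '4th Saturday').
Last Saturday of February 2032: 2032-02-28.
March 2032 ends with Saturday 2032-03-27.
April 2032 ends with Saturday 2032-04-24.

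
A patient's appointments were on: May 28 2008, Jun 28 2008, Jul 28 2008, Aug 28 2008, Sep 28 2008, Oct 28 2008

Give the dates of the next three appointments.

Gaps: 31, 30, 31, 31, 30 days — not constant. Every event is on the 28th of the month.
Pattern: the 28th of each month.
November 2008: Nov 28 2008.
Next: December 2008 → Dec 28 2008.
Next: January 2009 → Jan 28 2009.

Nov 28 2008, Dec 28 2008, Jan 28 2009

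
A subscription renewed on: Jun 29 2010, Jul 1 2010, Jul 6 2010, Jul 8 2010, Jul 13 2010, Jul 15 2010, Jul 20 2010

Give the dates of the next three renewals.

Jul 22 2010, Jul 27 2010, Jul 29 2010

Every event lands on a Tuesday or Thursday (gaps cycle 2, 5, 2, 5, 2, 5).
So the schedule is: every Tuesday and Thursday.
Next Thursday: Jul 22 2010.
Next Tuesday: Jul 27 2010.
The following Thursday is Jul 29 2010.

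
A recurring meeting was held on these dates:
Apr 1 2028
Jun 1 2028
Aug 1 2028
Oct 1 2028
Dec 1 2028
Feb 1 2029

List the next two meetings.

Apr 1 2029, Jun 1 2029

The day-of-month is always 1 (61, 61, 61, 61, 62 days between events).
So this recurs on the 1st of every 2 months.
April 2029: Apr 1 2029.
Next: June 2029 → Jun 1 2029.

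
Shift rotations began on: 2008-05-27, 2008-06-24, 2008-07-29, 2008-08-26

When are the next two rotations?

2008-09-30, 2008-10-28

These are Tuesdays with 28, 35, 28-day gaps.
Each is the final Tuesday of its month — 2008-07-29 is past the 28th, so '4th Tuesday' doesn't fit.
Last Tuesday of September 2008: 2008-09-30.
Last Tuesday of October 2008: 2008-10-28.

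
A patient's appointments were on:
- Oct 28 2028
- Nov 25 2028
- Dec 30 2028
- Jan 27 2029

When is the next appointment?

All Saturdays; the gaps (28, 35, 28) vary with month length.
This is the last Saturday of each month.
February 2029 ends with Saturday Feb 24 2029.

Feb 24 2029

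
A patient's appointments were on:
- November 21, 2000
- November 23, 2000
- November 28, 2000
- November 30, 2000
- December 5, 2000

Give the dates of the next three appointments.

Every event lands on a Tuesday or Thursday (gaps cycle 2, 5, 2, 5).
So the schedule is: every Tuesday and Thursday.
The following Thursday is December 7, 2000.
Next Tuesday: December 12, 2000.
Next Thursday: December 14, 2000.

December 7, 2000; December 12, 2000; December 14, 2000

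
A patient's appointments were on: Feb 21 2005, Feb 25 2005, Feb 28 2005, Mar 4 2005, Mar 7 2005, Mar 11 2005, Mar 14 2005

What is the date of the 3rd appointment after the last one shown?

Mar 25 2005

Every event lands on a Monday or Friday (gaps cycle 4, 3, 4, 3, 4, 3).
So the schedule is: every Monday and Friday.
The following Friday is Mar 18 2005.
Next Monday: Mar 21 2005.
The following Friday is Mar 25 2005.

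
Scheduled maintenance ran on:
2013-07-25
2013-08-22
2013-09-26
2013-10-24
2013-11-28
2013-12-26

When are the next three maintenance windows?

2014-01-23, 2014-02-27, 2014-03-27

All dates are Thursdays, 28, 35, 28, 35, 28 days apart.
Specifically, the 4th Thursday of each month.
4th Thursday of January 2014: 2014-01-23.
4th Thursday of February 2014: 2014-02-27.
4th Thursday of March 2014: 2014-03-27.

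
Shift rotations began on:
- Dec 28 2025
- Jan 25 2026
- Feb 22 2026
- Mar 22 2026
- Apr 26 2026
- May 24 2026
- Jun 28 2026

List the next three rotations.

Gaps: 28, 28, 28, 35, 28, 35 days — a mix of 28 and 35. Every date is a Sunday.
Each is the 4th Sunday of its month.
July 2026 — 4th Sunday is Jul 26 2026.
August 2026 — 4th Sunday is Aug 23 2026.
September 2026 — 4th Sunday is Sep 27 2026.

Jul 26 2026, Aug 23 2026, Sep 27 2026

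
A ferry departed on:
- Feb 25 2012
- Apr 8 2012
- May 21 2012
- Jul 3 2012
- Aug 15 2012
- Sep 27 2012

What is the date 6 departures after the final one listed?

Gaps between consecutive events: 43, 43, 43, 43, 43 days — a constant 43-day interval.
Sep 27 2012 + 43 days = Nov 9 2012.
Nov 9 2012 + 43 days = Dec 22 2012.
Dec 22 2012 + 43 days = Feb 3 2013.
Feb 3 2013 + 43 days = Mar 18 2013.
Mar 18 2013 + 43 days = Apr 30 2013.
Apr 30 2013 + 43 days = Jun 12 2013.

Jun 12 2013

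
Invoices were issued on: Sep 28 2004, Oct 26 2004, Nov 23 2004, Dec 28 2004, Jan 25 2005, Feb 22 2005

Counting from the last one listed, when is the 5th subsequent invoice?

All dates are Tuesdays, 28, 28, 35, 28, 28 days apart.
Specifically, the 4th Tuesday of each month.
4th Tuesday of March 2005: Mar 22 2005.
April 2005 — 4th Tuesday is Apr 26 2005.
4th Tuesday of May 2005: May 24 2005.
4th Tuesday of June 2005: Jun 28 2005.
4th Tuesday of July 2005: Jul 26 2005.

Jul 26 2005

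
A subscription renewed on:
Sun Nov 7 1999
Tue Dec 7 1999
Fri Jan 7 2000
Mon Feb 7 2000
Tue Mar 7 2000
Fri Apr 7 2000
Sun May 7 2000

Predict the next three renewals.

Wed Jun 7 2000, Fri Jul 7 2000, Mon Aug 7 2000

Gaps: 30, 31, 31, 29, 31, 30 days — not constant. Every event is on the 7th of the month.
Pattern: the 7th of each month.
June 2000: Wed Jun 7 2000.
Next: July 2000 → Fri Jul 7 2000.
Next: August 2000 → Mon Aug 7 2000.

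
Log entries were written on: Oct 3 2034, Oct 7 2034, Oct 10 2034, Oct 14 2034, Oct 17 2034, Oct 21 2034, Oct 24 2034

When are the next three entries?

Oct 28 2034, Oct 31 2034, Nov 4 2034

Every event lands on a Tuesday or Saturday (gaps cycle 4, 3, 4, 3, 4, 3).
So the schedule is: every Tuesday and Saturday.
Next Saturday: Oct 28 2034.
Next Tuesday: Oct 31 2034.
Next Saturday: Nov 4 2034.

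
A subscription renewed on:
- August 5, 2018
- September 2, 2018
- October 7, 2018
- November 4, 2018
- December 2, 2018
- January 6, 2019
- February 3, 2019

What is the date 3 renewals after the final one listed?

May 5, 2019

All dates are Sundays, 28, 35, 28, 28, 35, 28 days apart.
Specifically, the 1st Sunday of each month.
March 2019 — 1st Sunday is March 3, 2019.
April 2019 — 1st Sunday is April 7, 2019.
May 2019 — 1st Sunday is May 5, 2019.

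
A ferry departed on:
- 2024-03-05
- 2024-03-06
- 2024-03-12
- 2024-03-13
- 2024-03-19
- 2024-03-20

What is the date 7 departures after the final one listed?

The gap pattern 1, 6, 1, 6, 1 repeats every 2 events.
These are the Tuesdays and Wednesdays of each week.
Next Tuesday: 2024-03-26.
The following Wednesday is 2024-03-27.
The following Tuesday is 2024-04-02.
The following Wednesday is 2024-04-03.
Next Tuesday: 2024-04-09.
The following Wednesday is 2024-04-10.
The following Tuesday is 2024-04-16.

2024-04-16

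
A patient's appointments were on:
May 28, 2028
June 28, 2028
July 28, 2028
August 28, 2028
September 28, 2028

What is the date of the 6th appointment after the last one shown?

March 28, 2029

The day-of-month is always 28 (31, 30, 31, 31 days between events).
So this recurs on the 28th of each month.
Next: October 2028 → October 28, 2028.
November 2028: November 28, 2028.
December 2028: December 28, 2028.
January 2029: January 28, 2029.
February 2029: February 28, 2029.
March 2029: March 28, 2029.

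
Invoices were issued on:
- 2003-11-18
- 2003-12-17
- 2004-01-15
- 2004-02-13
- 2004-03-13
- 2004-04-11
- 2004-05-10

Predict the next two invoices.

2004-06-08, 2004-07-07

The spacing is 29, 29, 29, 29, 29, 29 days — always 29 days.
2004-05-10 + 29 days = 2004-06-08.
2004-06-08 + 29 days = 2004-07-07.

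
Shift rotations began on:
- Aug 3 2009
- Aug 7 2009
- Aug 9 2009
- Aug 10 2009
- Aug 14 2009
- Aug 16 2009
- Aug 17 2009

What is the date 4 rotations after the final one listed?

Aug 28 2009

The gap pattern 4, 2, 1, 4, 2, 1 repeats every 3 events.
These are the Mondays, Fridays and Sundays of each week.
Next Friday: Aug 21 2009.
The following Sunday is Aug 23 2009.
The following Monday is Aug 24 2009.
The following Friday is Aug 28 2009.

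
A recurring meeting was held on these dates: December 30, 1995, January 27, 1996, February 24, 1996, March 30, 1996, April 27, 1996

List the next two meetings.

May 25, 1996; June 29, 1996

Every date is a Saturday; gaps 28, 28, 35, 28 days.
Each is the last Saturday of its month (at least one falls on the 29th or later, ruling out '4th Saturday').
Last Saturday of May 1996: May 25, 1996.
June 1996 ends with Saturday June 29, 1996.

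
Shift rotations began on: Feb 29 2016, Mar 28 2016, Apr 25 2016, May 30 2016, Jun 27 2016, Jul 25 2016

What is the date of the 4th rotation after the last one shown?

All Mondays; the gaps (28, 28, 35, 28, 28) vary with month length.
This is the last Monday of each month.
Last Monday of August 2016: Aug 29 2016.
Last Monday of September 2016: Sep 26 2016.
Last Monday of October 2016: Oct 31 2016.
Last Monday of November 2016: Nov 28 2016.

Nov 28 2016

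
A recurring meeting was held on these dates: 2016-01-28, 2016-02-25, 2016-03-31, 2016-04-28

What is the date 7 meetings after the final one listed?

All Thursdays; the gaps (28, 35, 28) vary with month length.
This is the last Thursday of each month.
Last Thursday of May 2016: 2016-05-26.
June 2016 ends with Thursday 2016-06-30.
Last Thursday of July 2016: 2016-07-28.
August 2016 ends with Thursday 2016-08-25.
September 2016 ends with Thursday 2016-09-29.
October 2016 ends with Thursday 2016-10-27.
Last Thursday of November 2016: 2016-11-24.

2016-11-24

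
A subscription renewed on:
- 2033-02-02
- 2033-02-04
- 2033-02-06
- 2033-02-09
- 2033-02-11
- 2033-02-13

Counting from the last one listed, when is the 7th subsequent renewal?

2033-03-02

Every event lands on a Wednesday or Friday or Sunday (gaps cycle 2, 2, 3, 2, 2).
So the schedule is: every Wednesday, Friday and Sunday.
Next Wednesday: 2033-02-16.
Next Friday: 2033-02-18.
Next Sunday: 2033-02-20.
The following Wednesday is 2033-02-23.
Next Friday: 2033-02-25.
Next Sunday: 2033-02-27.
The following Wednesday is 2033-03-02.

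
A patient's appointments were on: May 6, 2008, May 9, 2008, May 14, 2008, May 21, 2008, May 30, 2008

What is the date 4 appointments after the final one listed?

Gaps: 3, 5, 7, 9 days — each gap is 2 larger than the previous one.
Next gap: 11 days. May 30, 2008 + 11 days = June 10, 2008.
Next gap: 13 days. June 10, 2008 + 13 days = June 23, 2008.
Next gap: 15 days. June 23, 2008 + 15 days = July 8, 2008.
Next gap: 17 days. July 8, 2008 + 17 days = July 25, 2008.

July 25, 2008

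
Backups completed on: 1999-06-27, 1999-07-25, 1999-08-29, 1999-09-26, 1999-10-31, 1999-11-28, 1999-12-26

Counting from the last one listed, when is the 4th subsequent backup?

2000-04-30

All Sundays; the gaps (28, 35, 28, 35, 28, 28) vary with month length.
This is the last Sunday of each month.
Last Sunday of January 2000: 2000-01-30.
Last Sunday of February 2000: 2000-02-27.
March 2000 ends with Sunday 2000-03-26.
Last Sunday of April 2000: 2000-04-30.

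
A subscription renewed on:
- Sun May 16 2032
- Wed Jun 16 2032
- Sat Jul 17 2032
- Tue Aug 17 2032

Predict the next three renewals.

Fri Sep 17 2032, Mon Oct 18 2032, Thu Nov 18 2032

Every event comes 31 days after the last (31, 31, 31).
Tue Aug 17 2032 + 31 days = Fri Sep 17 2032.
Fri Sep 17 2032 + 31 days = Mon Oct 18 2032.
Mon Oct 18 2032 + 31 days = Thu Nov 18 2032.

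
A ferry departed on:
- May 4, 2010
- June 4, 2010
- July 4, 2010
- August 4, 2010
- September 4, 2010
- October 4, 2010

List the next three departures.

November 4, 2010; December 4, 2010; January 4, 2011

The day-of-month is always 4 (31, 30, 31, 31, 30 days between events).
So this recurs on the 4th of each month.
Next: November 2010 → November 4, 2010.
Next: December 2010 → December 4, 2010.
January 2011: January 4, 2011.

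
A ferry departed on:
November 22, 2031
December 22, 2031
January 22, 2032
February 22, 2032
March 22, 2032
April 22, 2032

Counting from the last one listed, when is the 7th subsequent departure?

Gaps: 30, 31, 31, 29, 31 days — not constant. Every event is on the 22nd of the month.
Pattern: the 22nd of each month.
May 2032: May 22, 2032.
Next: June 2032 → June 22, 2032.
Next: July 2032 → July 22, 2032.
August 2032: August 22, 2032.
Next: September 2032 → September 22, 2032.
Next: October 2032 → October 22, 2032.
Next: November 2032 → November 22, 2032.

November 22, 2032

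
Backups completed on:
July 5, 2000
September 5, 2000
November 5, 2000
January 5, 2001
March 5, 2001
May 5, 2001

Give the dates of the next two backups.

July 5, 2001; September 5, 2001

Each date is the 5th; the gaps (62, 61, 61, 59, 61) track the month lengths.
The rule is the 5th of every 2 months.
July 2001: July 5, 2001.
September 2001: September 5, 2001.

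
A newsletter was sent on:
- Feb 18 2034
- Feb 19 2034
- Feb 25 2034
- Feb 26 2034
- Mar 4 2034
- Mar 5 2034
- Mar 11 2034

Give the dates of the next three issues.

Every event lands on a Saturday or Sunday (gaps cycle 1, 6, 1, 6, 1, 6).
So the schedule is: every Saturday and Sunday.
Next Sunday: Mar 12 2034.
The following Saturday is Mar 18 2034.
Next Sunday: Mar 19 2034.

Mar 12 2034, Mar 18 2034, Mar 19 2034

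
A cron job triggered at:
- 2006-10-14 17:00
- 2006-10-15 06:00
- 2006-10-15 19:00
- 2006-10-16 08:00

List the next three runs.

Gaps: 13, 13, 13 hours — each event is 13 hours after the previous one.
2006-10-16 08:00 + 13 h = 2006-10-16 21:00.
2006-10-16 21:00 + 13 h = 2006-10-17 10:00.
2006-10-17 10:00 + 13 h = 2006-10-17 23:00.

2006-10-16 21:00, 2006-10-17 10:00, 2006-10-17 23:00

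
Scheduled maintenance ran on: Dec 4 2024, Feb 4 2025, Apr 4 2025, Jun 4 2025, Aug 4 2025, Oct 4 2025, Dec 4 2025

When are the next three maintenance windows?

Feb 4 2026, Apr 4 2026, Jun 4 2026

The day-of-month is always 4 (62, 59, 61, 61, 61, 61 days between events).
So this recurs on the 4th of every 2 months.
February 2026: Feb 4 2026.
April 2026: Apr 4 2026.
June 2026: Jun 4 2026.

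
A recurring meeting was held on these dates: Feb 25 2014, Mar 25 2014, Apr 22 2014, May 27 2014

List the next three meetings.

These are Tuesdays at 28- or 35-day spacing (28, 28, 35).
The pattern: 4th Tuesday of the month.
June 2014 — 4th Tuesday is Jun 24 2014.
4th Tuesday of July 2014: Jul 22 2014.
4th Tuesday of August 2014: Aug 26 2014.

Jun 24 2014, Jul 22 2014, Aug 26 2014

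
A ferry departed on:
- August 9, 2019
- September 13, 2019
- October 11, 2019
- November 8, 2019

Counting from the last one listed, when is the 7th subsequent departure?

Gaps: 35, 28, 28 days — a mix of 28 and 35. Every date is a Friday.
Each is the 2nd Friday of its month.
December 2019 — 2nd Friday is December 13, 2019.
January 2020 — 2nd Friday is January 10, 2020.
February 2020 — 2nd Friday is February 14, 2020.
March 2020 — 2nd Friday is March 13, 2020.
April 2020 — 2nd Friday is April 10, 2020.
2nd Friday of May 2020: May 8, 2020.
2nd Friday of June 2020: June 12, 2020.

June 12, 2020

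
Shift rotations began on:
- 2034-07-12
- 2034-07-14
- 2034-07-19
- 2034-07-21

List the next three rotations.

2034-07-26, 2034-07-28, 2034-08-02

Gaps: 2, 5, 2 days — not constant, but cyclic with period 2.
The events fall on every Wednesday and Friday.
The following Wednesday is 2034-07-26.
Next Friday: 2034-07-28.
The following Wednesday is 2034-08-02.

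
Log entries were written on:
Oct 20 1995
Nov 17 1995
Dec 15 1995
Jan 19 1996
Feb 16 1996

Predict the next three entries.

Mar 15 1996, Apr 19 1996, May 17 1996

Gaps: 28, 28, 35, 28 days — a mix of 28 and 35. Every date is a Friday.
Each is the 3rd Friday of its month.
March 1996 — 3rd Friday is Mar 15 1996.
3rd Friday of April 1996: Apr 19 1996.
3rd Friday of May 1996: May 17 1996.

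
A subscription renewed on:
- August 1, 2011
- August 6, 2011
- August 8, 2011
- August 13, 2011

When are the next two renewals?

August 15, 2011; August 20, 2011

Every event lands on a Monday or Saturday (gaps cycle 5, 2, 5).
So the schedule is: every Monday and Saturday.
The following Monday is August 15, 2011.
Next Saturday: August 20, 2011.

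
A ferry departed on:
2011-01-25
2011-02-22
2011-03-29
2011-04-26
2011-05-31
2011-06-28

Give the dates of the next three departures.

These are Tuesdays with 28, 35, 28, 35, 28-day gaps.
Each is the final Tuesday of its month — 2011-03-29 is past the 28th, so '4th Tuesday' doesn't fit.
Last Tuesday of July 2011: 2011-07-26.
Last Tuesday of August 2011: 2011-08-30.
September 2011 ends with Tuesday 2011-09-27.

2011-07-26, 2011-08-30, 2011-09-27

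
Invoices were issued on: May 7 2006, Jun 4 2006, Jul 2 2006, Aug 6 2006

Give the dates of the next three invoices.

Sep 3 2006, Oct 1 2006, Nov 5 2006

Gaps: 28, 28, 35 days — a mix of 28 and 35. Every date is a Sunday.
Each is the 1st Sunday of its month.
September 2006 — 1st Sunday is Sep 3 2006.
1st Sunday of October 2006: Oct 1 2006.
November 2006 — 1st Sunday is Nov 5 2006.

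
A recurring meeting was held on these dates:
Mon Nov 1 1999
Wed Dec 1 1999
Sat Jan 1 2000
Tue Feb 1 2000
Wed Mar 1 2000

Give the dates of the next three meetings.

Sat Apr 1 2000, Mon May 1 2000, Thu Jun 1 2000

Gaps: 30, 31, 31, 29 days — not constant. Every event is on the 1st of the month.
Pattern: the 1st of each month.
Next: April 2000 → Sat Apr 1 2000.
May 2000: Mon May 1 2000.
June 2000: Thu Jun 1 2000.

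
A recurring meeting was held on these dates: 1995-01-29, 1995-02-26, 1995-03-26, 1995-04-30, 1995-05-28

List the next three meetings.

1995-06-25, 1995-07-30, 1995-08-27

All Sundays; the gaps (28, 28, 35, 28) vary with month length.
This is the last Sunday of each month.
Last Sunday of June 1995: 1995-06-25.
Last Sunday of July 1995: 1995-07-30.
August 1995 ends with Sunday 1995-08-27.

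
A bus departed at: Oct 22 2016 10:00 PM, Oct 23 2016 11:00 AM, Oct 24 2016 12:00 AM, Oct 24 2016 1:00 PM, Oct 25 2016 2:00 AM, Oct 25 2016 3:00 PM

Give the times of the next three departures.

Gaps: 13, 13, 13, 13, 13 hours — each event is 13 hours after the previous one.
Oct 25 2016 3:00 PM + 13 h = Oct 26 2016 4:00 AM.
Oct 26 2016 4:00 AM + 13 h = Oct 26 2016 5:00 PM.
Oct 26 2016 5:00 PM + 13 h = Oct 27 2016 6:00 AM.

Oct 26 2016 4:00 AM, Oct 26 2016 5:00 PM, Oct 27 2016 6:00 AM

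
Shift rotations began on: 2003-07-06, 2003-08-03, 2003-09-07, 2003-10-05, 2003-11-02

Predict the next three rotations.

Gaps: 28, 35, 28, 28 days — a mix of 28 and 35. Every date is a Sunday.
Each is the 1st Sunday of its month.
1st Sunday of December 2003: 2003-12-07.
1st Sunday of January 2004: 2004-01-04.
1st Sunday of February 2004: 2004-02-01.

2003-12-07, 2004-01-04, 2004-02-01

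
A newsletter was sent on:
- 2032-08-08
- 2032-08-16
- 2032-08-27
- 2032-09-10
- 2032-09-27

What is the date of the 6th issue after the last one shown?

Intervals are 8, 11, 14, 17 days — an arithmetic progression with common difference 3.
Next gap: 20 days. 2032-09-27 + 20 days = 2032-10-17.
Next gap: 23 days. 2032-10-17 + 23 days = 2032-11-09.
Next gap: 26 days. 2032-11-09 + 26 days = 2032-12-05.
Next gap: 29 days. 2032-12-05 + 29 days = 2033-01-03.
Next gap: 32 days. 2033-01-03 + 32 days = 2033-02-04.
Next gap: 35 days. 2033-02-04 + 35 days = 2033-03-11.

2033-03-11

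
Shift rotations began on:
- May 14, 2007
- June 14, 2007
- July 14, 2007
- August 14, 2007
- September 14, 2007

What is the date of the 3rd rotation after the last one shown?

The day-of-month is always 14 (31, 30, 31, 31 days between events).
So this recurs on the 14th of each month.
October 2007: October 14, 2007.
Next: November 2007 → November 14, 2007.
December 2007: December 14, 2007.

December 14, 2007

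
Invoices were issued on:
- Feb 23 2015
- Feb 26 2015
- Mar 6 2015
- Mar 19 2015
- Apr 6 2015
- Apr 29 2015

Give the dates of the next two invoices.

Intervals are 3, 8, 13, 18, 23 days — an arithmetic progression with common difference 5.
Next gap: 28 days. Apr 29 2015 + 28 days = May 27 2015.
Next gap: 33 days. May 27 2015 + 33 days = Jun 29 2015.

May 27 2015, Jun 29 2015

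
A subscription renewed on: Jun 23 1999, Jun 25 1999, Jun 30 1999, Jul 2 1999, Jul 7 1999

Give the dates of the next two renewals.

Jul 9 1999, Jul 14 1999

Every event lands on a Wednesday or Friday (gaps cycle 2, 5, 2, 5).
So the schedule is: every Wednesday and Friday.
The following Friday is Jul 9 1999.
Next Wednesday: Jul 14 1999.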